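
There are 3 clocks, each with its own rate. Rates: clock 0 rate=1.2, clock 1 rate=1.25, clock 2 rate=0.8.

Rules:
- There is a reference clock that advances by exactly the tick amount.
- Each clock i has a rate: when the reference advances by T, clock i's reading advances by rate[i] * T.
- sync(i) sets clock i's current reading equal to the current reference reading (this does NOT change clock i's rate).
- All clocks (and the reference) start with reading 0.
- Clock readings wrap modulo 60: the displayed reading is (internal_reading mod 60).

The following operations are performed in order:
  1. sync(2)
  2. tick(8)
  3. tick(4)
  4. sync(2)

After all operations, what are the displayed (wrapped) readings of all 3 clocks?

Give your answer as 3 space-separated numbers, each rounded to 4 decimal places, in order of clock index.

After op 1 sync(2): ref=0.0000 raw=[0.0000 0.0000 0.0000]
After op 2 tick(8): ref=8.0000 raw=[9.6000 10.0000 6.4000]
After op 3 tick(4): ref=12.0000 raw=[14.4000 15.0000 9.6000]
After op 4 sync(2): ref=12.0000 raw=[14.4000 15.0000 12.0000]
Wrap final raw readings (mod 60): 14.4000 mod 60 = 14.4000; 15.0000 mod 60 = 15.0000; 12.0000 mod 60 = 12.0000

Answer: 14.4000 15.0000 12.0000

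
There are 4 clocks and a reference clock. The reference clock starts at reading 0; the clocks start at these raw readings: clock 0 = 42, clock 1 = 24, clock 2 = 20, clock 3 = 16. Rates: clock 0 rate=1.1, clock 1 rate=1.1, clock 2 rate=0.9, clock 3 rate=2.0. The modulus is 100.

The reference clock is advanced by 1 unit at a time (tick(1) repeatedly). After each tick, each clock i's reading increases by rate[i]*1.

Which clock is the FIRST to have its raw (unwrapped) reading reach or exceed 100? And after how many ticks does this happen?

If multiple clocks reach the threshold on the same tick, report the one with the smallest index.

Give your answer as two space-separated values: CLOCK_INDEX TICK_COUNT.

Answer: 3 42

Derivation:
clock 0: start=42, rate=1.1, needs 100-42 = 58; ticks = ceil(58/1.1) = ceil(52.7273) = 53; reading at tick 53 = 42 + 1.1*53 = 100.3000
clock 1: start=24, rate=1.1, needs 100-24 = 76; ticks = ceil(76/1.1) = ceil(69.0909) = 70; reading at tick 70 = 24 + 1.1*70 = 101.0000
clock 2: start=20, rate=0.9, needs 100-20 = 80; ticks = ceil(80/0.9) = ceil(88.8889) = 89; reading at tick 89 = 20 + 0.9*89 = 100.1000
clock 3: start=16, rate=2.0, needs 100-16 = 84; ticks = ceil(84/2.0) = ceil(42.0000) = 42; reading at tick 42 = 16 + 2.0*42 = 100.0000
Minimum tick count = 42; winners = [3]; smallest index = 3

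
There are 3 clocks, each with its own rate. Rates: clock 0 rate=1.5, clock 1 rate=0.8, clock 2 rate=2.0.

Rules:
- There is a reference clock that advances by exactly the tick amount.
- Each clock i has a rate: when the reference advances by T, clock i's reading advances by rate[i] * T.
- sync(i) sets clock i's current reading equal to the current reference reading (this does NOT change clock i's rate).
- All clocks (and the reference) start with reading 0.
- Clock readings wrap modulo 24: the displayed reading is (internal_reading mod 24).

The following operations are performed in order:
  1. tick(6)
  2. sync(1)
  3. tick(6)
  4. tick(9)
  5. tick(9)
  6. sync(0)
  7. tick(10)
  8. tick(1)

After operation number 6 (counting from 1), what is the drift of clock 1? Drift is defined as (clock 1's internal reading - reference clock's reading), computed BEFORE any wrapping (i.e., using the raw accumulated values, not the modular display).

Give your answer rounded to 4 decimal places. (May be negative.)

Answer: -4.8000

Derivation:
After op 1 tick(6): ref=6.0000 raw=[9.0000 4.8000 12.0000]
After op 2 sync(1): ref=6.0000 raw=[9.0000 6.0000 12.0000]
After op 3 tick(6): ref=12.0000 raw=[18.0000 10.8000 24.0000]
After op 4 tick(9): ref=21.0000 raw=[31.5000 18.0000 42.0000]
After op 5 tick(9): ref=30.0000 raw=[45.0000 25.2000 60.0000]
After op 6 sync(0): ref=30.0000 raw=[30.0000 25.2000 60.0000]
Drift of clock 1 after op 6: 25.2000 - 30.0000 = -4.8000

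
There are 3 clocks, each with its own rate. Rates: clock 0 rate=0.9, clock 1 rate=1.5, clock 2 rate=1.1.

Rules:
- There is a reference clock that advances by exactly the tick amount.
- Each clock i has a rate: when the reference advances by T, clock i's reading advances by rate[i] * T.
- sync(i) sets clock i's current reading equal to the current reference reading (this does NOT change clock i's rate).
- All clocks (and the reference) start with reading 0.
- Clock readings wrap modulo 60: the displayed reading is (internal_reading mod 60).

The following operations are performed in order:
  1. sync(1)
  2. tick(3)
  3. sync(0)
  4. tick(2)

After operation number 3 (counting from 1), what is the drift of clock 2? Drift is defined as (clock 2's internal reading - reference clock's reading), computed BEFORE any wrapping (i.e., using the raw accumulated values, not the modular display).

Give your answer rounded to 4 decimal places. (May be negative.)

After op 1 sync(1): ref=0.0000 raw=[0.0000 0.0000 0.0000]
After op 2 tick(3): ref=3.0000 raw=[2.7000 4.5000 3.3000]
After op 3 sync(0): ref=3.0000 raw=[3.0000 4.5000 3.3000]
Drift of clock 2 after op 3: 3.3000 - 3.0000 = 0.3000

Answer: 0.3000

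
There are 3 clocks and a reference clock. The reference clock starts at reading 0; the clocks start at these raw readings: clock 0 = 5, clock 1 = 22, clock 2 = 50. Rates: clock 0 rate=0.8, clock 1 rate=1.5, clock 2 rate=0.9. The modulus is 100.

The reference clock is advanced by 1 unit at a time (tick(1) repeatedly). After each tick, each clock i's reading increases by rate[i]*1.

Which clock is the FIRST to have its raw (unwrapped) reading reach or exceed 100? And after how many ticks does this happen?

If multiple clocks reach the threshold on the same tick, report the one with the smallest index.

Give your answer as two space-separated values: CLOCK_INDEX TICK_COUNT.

Answer: 1 52

Derivation:
clock 0: start=5, rate=0.8, needs 100-5 = 95; ticks = ceil(95/0.8) = ceil(118.7500) = 119; reading at tick 119 = 5 + 0.8*119 = 100.2000
clock 1: start=22, rate=1.5, needs 100-22 = 78; ticks = ceil(78/1.5) = ceil(52.0000) = 52; reading at tick 52 = 22 + 1.5*52 = 100.0000
clock 2: start=50, rate=0.9, needs 100-50 = 50; ticks = ceil(50/0.9) = ceil(55.5556) = 56; reading at tick 56 = 50 + 0.9*56 = 100.4000
Minimum tick count = 52; winners = [1]; smallest index = 1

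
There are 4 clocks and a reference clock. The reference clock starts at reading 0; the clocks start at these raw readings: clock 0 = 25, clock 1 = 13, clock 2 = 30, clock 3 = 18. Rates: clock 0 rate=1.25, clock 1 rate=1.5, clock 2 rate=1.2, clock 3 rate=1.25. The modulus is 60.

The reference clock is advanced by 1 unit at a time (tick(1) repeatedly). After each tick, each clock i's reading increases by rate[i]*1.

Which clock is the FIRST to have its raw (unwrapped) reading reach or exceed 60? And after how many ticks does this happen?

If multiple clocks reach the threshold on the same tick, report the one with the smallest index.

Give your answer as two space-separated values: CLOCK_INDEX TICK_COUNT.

clock 0: start=25, rate=1.25, needs 60-25 = 35; ticks = ceil(35/1.25) = ceil(28.0000) = 28; reading at tick 28 = 25 + 1.25*28 = 60.0000
clock 1: start=13, rate=1.5, needs 60-13 = 47; ticks = ceil(47/1.5) = ceil(31.3333) = 32; reading at tick 32 = 13 + 1.5*32 = 61.0000
clock 2: start=30, rate=1.2, needs 60-30 = 30; ticks = ceil(30/1.2) = ceil(25.0000) = 25; reading at tick 25 = 30 + 1.2*25 = 60.0000
clock 3: start=18, rate=1.25, needs 60-18 = 42; ticks = ceil(42/1.25) = ceil(33.6000) = 34; reading at tick 34 = 18 + 1.25*34 = 60.5000
Minimum tick count = 25; winners = [2]; smallest index = 2

Answer: 2 25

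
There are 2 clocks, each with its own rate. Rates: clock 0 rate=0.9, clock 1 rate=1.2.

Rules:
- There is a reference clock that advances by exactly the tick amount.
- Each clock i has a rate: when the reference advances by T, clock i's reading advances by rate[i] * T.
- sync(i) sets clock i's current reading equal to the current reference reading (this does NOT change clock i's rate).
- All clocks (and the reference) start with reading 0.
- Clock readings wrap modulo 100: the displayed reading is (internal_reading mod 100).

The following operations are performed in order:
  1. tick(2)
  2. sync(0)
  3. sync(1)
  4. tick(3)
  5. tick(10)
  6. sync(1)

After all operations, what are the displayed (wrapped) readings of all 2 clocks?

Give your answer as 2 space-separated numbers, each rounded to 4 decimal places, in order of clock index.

Answer: 13.7000 15.0000

Derivation:
After op 1 tick(2): ref=2.0000 raw=[1.8000 2.4000]
After op 2 sync(0): ref=2.0000 raw=[2.0000 2.4000]
After op 3 sync(1): ref=2.0000 raw=[2.0000 2.0000]
After op 4 tick(3): ref=5.0000 raw=[4.7000 5.6000]
After op 5 tick(10): ref=15.0000 raw=[13.7000 17.6000]
After op 6 sync(1): ref=15.0000 raw=[13.7000 15.0000]
Wrap final raw readings (mod 100): 13.7000 mod 100 = 13.7000; 15.0000 mod 100 = 15.0000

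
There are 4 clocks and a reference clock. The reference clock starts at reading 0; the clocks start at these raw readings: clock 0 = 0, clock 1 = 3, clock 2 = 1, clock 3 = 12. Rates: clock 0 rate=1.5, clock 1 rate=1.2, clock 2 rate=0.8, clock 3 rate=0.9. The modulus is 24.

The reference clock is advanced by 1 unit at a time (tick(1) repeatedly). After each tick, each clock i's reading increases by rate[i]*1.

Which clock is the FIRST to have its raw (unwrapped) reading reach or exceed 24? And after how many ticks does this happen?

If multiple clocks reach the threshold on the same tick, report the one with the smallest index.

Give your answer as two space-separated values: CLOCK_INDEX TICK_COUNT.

Answer: 3 14

Derivation:
clock 0: start=0, rate=1.5, needs 24-0 = 24; ticks = ceil(24/1.5) = ceil(16.0000) = 16; reading at tick 16 = 0 + 1.5*16 = 24.0000
clock 1: start=3, rate=1.2, needs 24-3 = 21; ticks = ceil(21/1.2) = ceil(17.5000) = 18; reading at tick 18 = 3 + 1.2*18 = 24.6000
clock 2: start=1, rate=0.8, needs 24-1 = 23; ticks = ceil(23/0.8) = ceil(28.7500) = 29; reading at tick 29 = 1 + 0.8*29 = 24.2000
clock 3: start=12, rate=0.9, needs 24-12 = 12; ticks = ceil(12/0.9) = ceil(13.3333) = 14; reading at tick 14 = 12 + 0.9*14 = 24.6000
Minimum tick count = 14; winners = [3]; smallest index = 3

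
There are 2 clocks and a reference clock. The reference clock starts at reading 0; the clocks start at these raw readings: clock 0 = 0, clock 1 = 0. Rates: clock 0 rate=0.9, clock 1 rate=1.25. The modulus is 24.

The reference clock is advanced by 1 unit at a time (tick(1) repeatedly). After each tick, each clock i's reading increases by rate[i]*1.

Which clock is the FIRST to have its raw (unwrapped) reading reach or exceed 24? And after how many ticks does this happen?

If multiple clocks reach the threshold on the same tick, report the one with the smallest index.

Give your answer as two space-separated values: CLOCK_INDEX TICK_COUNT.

clock 0: start=0, rate=0.9, needs 24-0 = 24; ticks = ceil(24/0.9) = ceil(26.6667) = 27; reading at tick 27 = 0 + 0.9*27 = 24.3000
clock 1: start=0, rate=1.25, needs 24-0 = 24; ticks = ceil(24/1.25) = ceil(19.2000) = 20; reading at tick 20 = 0 + 1.25*20 = 25.0000
Minimum tick count = 20; winners = [1]; smallest index = 1

Answer: 1 20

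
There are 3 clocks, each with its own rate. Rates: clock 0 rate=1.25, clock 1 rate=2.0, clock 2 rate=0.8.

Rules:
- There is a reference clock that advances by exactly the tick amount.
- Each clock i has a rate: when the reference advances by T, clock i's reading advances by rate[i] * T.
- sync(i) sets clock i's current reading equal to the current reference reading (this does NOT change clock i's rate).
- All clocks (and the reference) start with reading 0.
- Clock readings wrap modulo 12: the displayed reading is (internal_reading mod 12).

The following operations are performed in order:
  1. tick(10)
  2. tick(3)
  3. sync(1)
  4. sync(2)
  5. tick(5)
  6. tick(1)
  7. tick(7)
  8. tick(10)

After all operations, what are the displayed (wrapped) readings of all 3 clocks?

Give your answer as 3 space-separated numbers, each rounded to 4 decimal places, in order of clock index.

Answer: 9.0000 11.0000 7.4000

Derivation:
After op 1 tick(10): ref=10.0000 raw=[12.5000 20.0000 8.0000]
After op 2 tick(3): ref=13.0000 raw=[16.2500 26.0000 10.4000]
After op 3 sync(1): ref=13.0000 raw=[16.2500 13.0000 10.4000]
After op 4 sync(2): ref=13.0000 raw=[16.2500 13.0000 13.0000]
After op 5 tick(5): ref=18.0000 raw=[22.5000 23.0000 17.0000]
After op 6 tick(1): ref=19.0000 raw=[23.7500 25.0000 17.8000]
After op 7 tick(7): ref=26.0000 raw=[32.5000 39.0000 23.4000]
After op 8 tick(10): ref=36.0000 raw=[45.0000 59.0000 31.4000]
Wrap final raw readings (mod 12): 45.0000 mod 12 = 9.0000; 59.0000 mod 12 = 11.0000; 31.4000 mod 12 = 7.4000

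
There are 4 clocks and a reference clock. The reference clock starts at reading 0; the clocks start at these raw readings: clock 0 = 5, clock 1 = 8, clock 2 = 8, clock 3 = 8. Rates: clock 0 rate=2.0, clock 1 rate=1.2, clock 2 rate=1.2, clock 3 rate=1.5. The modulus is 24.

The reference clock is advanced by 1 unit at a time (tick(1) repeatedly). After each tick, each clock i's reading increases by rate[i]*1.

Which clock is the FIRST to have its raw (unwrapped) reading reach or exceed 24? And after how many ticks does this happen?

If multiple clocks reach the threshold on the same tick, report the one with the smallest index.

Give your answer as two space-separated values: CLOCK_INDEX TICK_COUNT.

Answer: 0 10

Derivation:
clock 0: start=5, rate=2.0, needs 24-5 = 19; ticks = ceil(19/2.0) = ceil(9.5000) = 10; reading at tick 10 = 5 + 2.0*10 = 25.0000
clock 1: start=8, rate=1.2, needs 24-8 = 16; ticks = ceil(16/1.2) = ceil(13.3333) = 14; reading at tick 14 = 8 + 1.2*14 = 24.8000
clock 2: start=8, rate=1.2, needs 24-8 = 16; ticks = ceil(16/1.2) = ceil(13.3333) = 14; reading at tick 14 = 8 + 1.2*14 = 24.8000
clock 3: start=8, rate=1.5, needs 24-8 = 16; ticks = ceil(16/1.5) = ceil(10.6667) = 11; reading at tick 11 = 8 + 1.5*11 = 24.5000
Minimum tick count = 10; winners = [0]; smallest index = 0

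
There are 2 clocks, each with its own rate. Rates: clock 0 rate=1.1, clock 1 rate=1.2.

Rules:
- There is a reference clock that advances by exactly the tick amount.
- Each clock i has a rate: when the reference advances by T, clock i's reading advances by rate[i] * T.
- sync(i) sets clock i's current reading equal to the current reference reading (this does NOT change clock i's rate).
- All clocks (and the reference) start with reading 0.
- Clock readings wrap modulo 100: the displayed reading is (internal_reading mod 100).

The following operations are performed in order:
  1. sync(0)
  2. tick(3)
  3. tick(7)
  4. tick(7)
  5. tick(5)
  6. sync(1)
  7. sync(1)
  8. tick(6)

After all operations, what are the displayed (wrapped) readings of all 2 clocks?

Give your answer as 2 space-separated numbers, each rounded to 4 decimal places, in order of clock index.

Answer: 30.8000 29.2000

Derivation:
After op 1 sync(0): ref=0.0000 raw=[0.0000 0.0000]
After op 2 tick(3): ref=3.0000 raw=[3.3000 3.6000]
After op 3 tick(7): ref=10.0000 raw=[11.0000 12.0000]
After op 4 tick(7): ref=17.0000 raw=[18.7000 20.4000]
After op 5 tick(5): ref=22.0000 raw=[24.2000 26.4000]
After op 6 sync(1): ref=22.0000 raw=[24.2000 22.0000]
After op 7 sync(1): ref=22.0000 raw=[24.2000 22.0000]
After op 8 tick(6): ref=28.0000 raw=[30.8000 29.2000]
Wrap final raw readings (mod 100): 30.8000 mod 100 = 30.8000; 29.2000 mod 100 = 29.2000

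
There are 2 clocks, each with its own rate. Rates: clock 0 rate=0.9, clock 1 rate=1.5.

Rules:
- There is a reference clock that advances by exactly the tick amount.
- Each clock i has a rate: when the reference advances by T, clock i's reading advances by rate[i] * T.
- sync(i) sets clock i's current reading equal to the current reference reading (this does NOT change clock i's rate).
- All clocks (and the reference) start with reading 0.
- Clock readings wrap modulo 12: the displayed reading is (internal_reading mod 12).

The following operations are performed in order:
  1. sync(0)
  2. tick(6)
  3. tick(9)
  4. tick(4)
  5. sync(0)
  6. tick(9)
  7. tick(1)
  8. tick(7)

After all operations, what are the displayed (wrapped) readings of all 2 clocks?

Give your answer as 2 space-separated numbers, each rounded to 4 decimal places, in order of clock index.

After op 1 sync(0): ref=0.0000 raw=[0.0000 0.0000]
After op 2 tick(6): ref=6.0000 raw=[5.4000 9.0000]
After op 3 tick(9): ref=15.0000 raw=[13.5000 22.5000]
After op 4 tick(4): ref=19.0000 raw=[17.1000 28.5000]
After op 5 sync(0): ref=19.0000 raw=[19.0000 28.5000]
After op 6 tick(9): ref=28.0000 raw=[27.1000 42.0000]
After op 7 tick(1): ref=29.0000 raw=[28.0000 43.5000]
After op 8 tick(7): ref=36.0000 raw=[34.3000 54.0000]
Wrap final raw readings (mod 12): 34.3000 mod 12 = 10.3000; 54.0000 mod 12 = 6.0000

Answer: 10.3000 6.0000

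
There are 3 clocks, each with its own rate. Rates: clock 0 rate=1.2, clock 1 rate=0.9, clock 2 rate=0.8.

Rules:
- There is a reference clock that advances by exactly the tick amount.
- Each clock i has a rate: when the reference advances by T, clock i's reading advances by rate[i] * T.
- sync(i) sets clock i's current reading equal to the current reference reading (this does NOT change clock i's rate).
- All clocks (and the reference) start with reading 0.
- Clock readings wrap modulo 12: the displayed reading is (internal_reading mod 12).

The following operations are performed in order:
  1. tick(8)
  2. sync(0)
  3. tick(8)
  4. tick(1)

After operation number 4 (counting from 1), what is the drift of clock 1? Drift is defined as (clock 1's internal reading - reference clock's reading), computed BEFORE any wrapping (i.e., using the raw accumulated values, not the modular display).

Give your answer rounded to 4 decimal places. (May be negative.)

After op 1 tick(8): ref=8.0000 raw=[9.6000 7.2000 6.4000]
After op 2 sync(0): ref=8.0000 raw=[8.0000 7.2000 6.4000]
After op 3 tick(8): ref=16.0000 raw=[17.6000 14.4000 12.8000]
After op 4 tick(1): ref=17.0000 raw=[18.8000 15.3000 13.6000]
Drift of clock 1 after op 4: 15.3000 - 17.0000 = -1.7000

Answer: -1.7000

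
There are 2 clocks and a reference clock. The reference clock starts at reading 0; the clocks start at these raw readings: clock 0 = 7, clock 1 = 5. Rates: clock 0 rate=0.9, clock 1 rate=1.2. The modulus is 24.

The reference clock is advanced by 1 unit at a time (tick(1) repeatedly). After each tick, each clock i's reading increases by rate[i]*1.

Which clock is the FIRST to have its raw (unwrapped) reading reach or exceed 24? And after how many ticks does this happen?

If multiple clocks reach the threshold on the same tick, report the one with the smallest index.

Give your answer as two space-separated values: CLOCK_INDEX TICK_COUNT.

Answer: 1 16

Derivation:
clock 0: start=7, rate=0.9, needs 24-7 = 17; ticks = ceil(17/0.9) = ceil(18.8889) = 19; reading at tick 19 = 7 + 0.9*19 = 24.1000
clock 1: start=5, rate=1.2, needs 24-5 = 19; ticks = ceil(19/1.2) = ceil(15.8333) = 16; reading at tick 16 = 5 + 1.2*16 = 24.2000
Minimum tick count = 16; winners = [1]; smallest index = 1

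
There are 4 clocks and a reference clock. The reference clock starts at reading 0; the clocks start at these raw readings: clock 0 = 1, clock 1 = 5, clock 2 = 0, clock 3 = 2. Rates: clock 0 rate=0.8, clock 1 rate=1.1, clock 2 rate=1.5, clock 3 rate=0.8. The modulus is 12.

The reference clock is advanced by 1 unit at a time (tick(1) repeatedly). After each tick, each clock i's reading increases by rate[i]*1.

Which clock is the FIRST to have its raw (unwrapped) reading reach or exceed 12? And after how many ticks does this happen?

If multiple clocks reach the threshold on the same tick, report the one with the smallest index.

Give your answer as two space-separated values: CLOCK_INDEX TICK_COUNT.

clock 0: start=1, rate=0.8, needs 12-1 = 11; ticks = ceil(11/0.8) = ceil(13.7500) = 14; reading at tick 14 = 1 + 0.8*14 = 12.2000
clock 1: start=5, rate=1.1, needs 12-5 = 7; ticks = ceil(7/1.1) = ceil(6.3636) = 7; reading at tick 7 = 5 + 1.1*7 = 12.7000
clock 2: start=0, rate=1.5, needs 12-0 = 12; ticks = ceil(12/1.5) = ceil(8.0000) = 8; reading at tick 8 = 0 + 1.5*8 = 12.0000
clock 3: start=2, rate=0.8, needs 12-2 = 10; ticks = ceil(10/0.8) = ceil(12.5000) = 13; reading at tick 13 = 2 + 0.8*13 = 12.4000
Minimum tick count = 7; winners = [1]; smallest index = 1

Answer: 1 7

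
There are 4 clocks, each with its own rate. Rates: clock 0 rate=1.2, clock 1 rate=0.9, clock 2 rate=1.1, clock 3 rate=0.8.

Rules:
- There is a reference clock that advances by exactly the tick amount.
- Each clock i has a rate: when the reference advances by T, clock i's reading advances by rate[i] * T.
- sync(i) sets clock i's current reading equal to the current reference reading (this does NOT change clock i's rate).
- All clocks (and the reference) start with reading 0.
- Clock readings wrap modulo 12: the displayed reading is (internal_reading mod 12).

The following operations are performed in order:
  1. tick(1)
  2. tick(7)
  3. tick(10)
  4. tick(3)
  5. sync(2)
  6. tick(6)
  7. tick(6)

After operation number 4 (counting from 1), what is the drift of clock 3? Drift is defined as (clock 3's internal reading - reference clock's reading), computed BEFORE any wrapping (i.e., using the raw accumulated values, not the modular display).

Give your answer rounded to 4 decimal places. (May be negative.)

Answer: -4.2000

Derivation:
After op 1 tick(1): ref=1.0000 raw=[1.2000 0.9000 1.1000 0.8000]
After op 2 tick(7): ref=8.0000 raw=[9.6000 7.2000 8.8000 6.4000]
After op 3 tick(10): ref=18.0000 raw=[21.6000 16.2000 19.8000 14.4000]
After op 4 tick(3): ref=21.0000 raw=[25.2000 18.9000 23.1000 16.8000]
Drift of clock 3 after op 4: 16.8000 - 21.0000 = -4.2000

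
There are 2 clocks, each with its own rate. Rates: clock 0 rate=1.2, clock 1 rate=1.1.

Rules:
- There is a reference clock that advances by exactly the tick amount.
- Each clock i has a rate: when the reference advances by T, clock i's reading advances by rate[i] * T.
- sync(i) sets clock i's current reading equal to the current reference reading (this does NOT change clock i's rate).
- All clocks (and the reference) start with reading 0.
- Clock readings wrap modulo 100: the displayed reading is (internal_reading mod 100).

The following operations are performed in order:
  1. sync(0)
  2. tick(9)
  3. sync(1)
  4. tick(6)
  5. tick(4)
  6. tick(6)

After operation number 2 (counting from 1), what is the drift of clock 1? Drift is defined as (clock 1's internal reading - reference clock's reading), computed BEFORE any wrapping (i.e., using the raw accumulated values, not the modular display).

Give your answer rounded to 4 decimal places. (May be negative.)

After op 1 sync(0): ref=0.0000 raw=[0.0000 0.0000]
After op 2 tick(9): ref=9.0000 raw=[10.8000 9.9000]
Drift of clock 1 after op 2: 9.9000 - 9.0000 = 0.9000

Answer: 0.9000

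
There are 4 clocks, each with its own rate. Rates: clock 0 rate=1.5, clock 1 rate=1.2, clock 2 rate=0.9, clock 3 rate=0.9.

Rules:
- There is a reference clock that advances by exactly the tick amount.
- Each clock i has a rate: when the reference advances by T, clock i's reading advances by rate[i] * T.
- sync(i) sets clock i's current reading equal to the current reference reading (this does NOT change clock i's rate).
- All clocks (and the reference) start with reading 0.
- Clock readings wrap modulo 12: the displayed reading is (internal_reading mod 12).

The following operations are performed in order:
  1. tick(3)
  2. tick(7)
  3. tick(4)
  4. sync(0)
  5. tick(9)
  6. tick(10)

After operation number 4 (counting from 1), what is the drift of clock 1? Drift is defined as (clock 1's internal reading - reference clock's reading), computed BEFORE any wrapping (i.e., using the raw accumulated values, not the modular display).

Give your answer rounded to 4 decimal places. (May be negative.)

After op 1 tick(3): ref=3.0000 raw=[4.5000 3.6000 2.7000 2.7000]
After op 2 tick(7): ref=10.0000 raw=[15.0000 12.0000 9.0000 9.0000]
After op 3 tick(4): ref=14.0000 raw=[21.0000 16.8000 12.6000 12.6000]
After op 4 sync(0): ref=14.0000 raw=[14.0000 16.8000 12.6000 12.6000]
Drift of clock 1 after op 4: 16.8000 - 14.0000 = 2.8000

Answer: 2.8000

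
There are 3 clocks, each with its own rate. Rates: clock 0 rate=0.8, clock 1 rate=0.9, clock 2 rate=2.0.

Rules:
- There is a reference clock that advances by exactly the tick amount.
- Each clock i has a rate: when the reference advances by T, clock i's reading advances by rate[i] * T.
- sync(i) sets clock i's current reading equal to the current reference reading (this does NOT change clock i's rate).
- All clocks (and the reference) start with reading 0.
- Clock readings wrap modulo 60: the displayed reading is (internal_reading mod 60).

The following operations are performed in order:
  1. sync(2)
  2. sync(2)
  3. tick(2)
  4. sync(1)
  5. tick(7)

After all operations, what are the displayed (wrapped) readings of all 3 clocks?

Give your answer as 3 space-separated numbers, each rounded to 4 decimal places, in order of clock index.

Answer: 7.2000 8.3000 18.0000

Derivation:
After op 1 sync(2): ref=0.0000 raw=[0.0000 0.0000 0.0000]
After op 2 sync(2): ref=0.0000 raw=[0.0000 0.0000 0.0000]
After op 3 tick(2): ref=2.0000 raw=[1.6000 1.8000 4.0000]
After op 4 sync(1): ref=2.0000 raw=[1.6000 2.0000 4.0000]
After op 5 tick(7): ref=9.0000 raw=[7.2000 8.3000 18.0000]
Wrap final raw readings (mod 60): 7.2000 mod 60 = 7.2000; 8.3000 mod 60 = 8.3000; 18.0000 mod 60 = 18.0000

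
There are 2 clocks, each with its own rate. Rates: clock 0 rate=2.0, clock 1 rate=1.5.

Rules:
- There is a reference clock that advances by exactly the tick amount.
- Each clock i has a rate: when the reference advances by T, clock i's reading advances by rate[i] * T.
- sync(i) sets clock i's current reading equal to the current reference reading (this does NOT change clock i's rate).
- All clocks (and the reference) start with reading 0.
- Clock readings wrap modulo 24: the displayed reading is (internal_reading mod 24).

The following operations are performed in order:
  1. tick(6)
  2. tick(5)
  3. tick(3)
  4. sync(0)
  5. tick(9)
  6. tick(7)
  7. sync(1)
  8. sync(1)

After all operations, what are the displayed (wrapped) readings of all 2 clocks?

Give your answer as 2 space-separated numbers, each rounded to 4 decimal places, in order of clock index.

Answer: 22.0000 6.0000

Derivation:
After op 1 tick(6): ref=6.0000 raw=[12.0000 9.0000]
After op 2 tick(5): ref=11.0000 raw=[22.0000 16.5000]
After op 3 tick(3): ref=14.0000 raw=[28.0000 21.0000]
After op 4 sync(0): ref=14.0000 raw=[14.0000 21.0000]
After op 5 tick(9): ref=23.0000 raw=[32.0000 34.5000]
After op 6 tick(7): ref=30.0000 raw=[46.0000 45.0000]
After op 7 sync(1): ref=30.0000 raw=[46.0000 30.0000]
After op 8 sync(1): ref=30.0000 raw=[46.0000 30.0000]
Wrap final raw readings (mod 24): 46.0000 mod 24 = 22.0000; 30.0000 mod 24 = 6.0000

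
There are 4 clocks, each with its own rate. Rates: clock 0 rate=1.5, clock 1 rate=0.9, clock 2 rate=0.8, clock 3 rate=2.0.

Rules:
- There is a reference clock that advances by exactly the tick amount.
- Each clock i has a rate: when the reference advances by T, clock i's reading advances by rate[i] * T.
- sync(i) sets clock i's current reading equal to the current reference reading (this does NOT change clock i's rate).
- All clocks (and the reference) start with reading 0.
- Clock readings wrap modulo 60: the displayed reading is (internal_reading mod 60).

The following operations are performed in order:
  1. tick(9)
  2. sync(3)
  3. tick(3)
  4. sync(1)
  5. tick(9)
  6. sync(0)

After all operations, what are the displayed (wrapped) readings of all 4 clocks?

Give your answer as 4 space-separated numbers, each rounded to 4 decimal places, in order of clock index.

After op 1 tick(9): ref=9.0000 raw=[13.5000 8.1000 7.2000 18.0000]
After op 2 sync(3): ref=9.0000 raw=[13.5000 8.1000 7.2000 9.0000]
After op 3 tick(3): ref=12.0000 raw=[18.0000 10.8000 9.6000 15.0000]
After op 4 sync(1): ref=12.0000 raw=[18.0000 12.0000 9.6000 15.0000]
After op 5 tick(9): ref=21.0000 raw=[31.5000 20.1000 16.8000 33.0000]
After op 6 sync(0): ref=21.0000 raw=[21.0000 20.1000 16.8000 33.0000]
Wrap final raw readings (mod 60): 21.0000 mod 60 = 21.0000; 20.1000 mod 60 = 20.1000; 16.8000 mod 60 = 16.8000; 33.0000 mod 60 = 33.0000

Answer: 21.0000 20.1000 16.8000 33.0000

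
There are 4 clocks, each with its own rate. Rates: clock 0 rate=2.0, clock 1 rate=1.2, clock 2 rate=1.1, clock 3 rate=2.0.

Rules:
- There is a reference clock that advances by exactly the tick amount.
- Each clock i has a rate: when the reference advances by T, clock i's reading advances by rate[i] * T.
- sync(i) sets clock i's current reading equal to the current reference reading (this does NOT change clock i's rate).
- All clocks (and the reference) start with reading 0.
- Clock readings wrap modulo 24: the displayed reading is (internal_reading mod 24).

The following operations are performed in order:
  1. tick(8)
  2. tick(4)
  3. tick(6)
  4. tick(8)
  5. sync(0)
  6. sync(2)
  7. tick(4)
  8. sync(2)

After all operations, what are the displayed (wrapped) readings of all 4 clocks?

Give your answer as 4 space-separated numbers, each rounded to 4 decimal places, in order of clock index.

After op 1 tick(8): ref=8.0000 raw=[16.0000 9.6000 8.8000 16.0000]
After op 2 tick(4): ref=12.0000 raw=[24.0000 14.4000 13.2000 24.0000]
After op 3 tick(6): ref=18.0000 raw=[36.0000 21.6000 19.8000 36.0000]
After op 4 tick(8): ref=26.0000 raw=[52.0000 31.2000 28.6000 52.0000]
After op 5 sync(0): ref=26.0000 raw=[26.0000 31.2000 28.6000 52.0000]
After op 6 sync(2): ref=26.0000 raw=[26.0000 31.2000 26.0000 52.0000]
After op 7 tick(4): ref=30.0000 raw=[34.0000 36.0000 30.4000 60.0000]
After op 8 sync(2): ref=30.0000 raw=[34.0000 36.0000 30.0000 60.0000]
Wrap final raw readings (mod 24): 34.0000 mod 24 = 10.0000; 36.0000 mod 24 = 12.0000; 30.0000 mod 24 = 6.0000; 60.0000 mod 24 = 12.0000

Answer: 10.0000 12.0000 6.0000 12.0000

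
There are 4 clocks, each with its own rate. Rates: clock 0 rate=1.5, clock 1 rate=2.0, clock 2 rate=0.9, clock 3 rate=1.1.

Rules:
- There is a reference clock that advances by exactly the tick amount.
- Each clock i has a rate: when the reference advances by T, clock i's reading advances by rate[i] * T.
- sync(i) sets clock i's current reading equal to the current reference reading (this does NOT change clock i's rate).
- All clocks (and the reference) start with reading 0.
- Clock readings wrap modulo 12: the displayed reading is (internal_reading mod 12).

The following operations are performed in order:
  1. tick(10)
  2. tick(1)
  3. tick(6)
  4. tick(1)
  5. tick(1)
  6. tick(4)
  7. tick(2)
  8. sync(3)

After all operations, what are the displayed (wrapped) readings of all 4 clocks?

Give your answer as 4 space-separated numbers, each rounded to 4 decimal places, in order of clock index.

After op 1 tick(10): ref=10.0000 raw=[15.0000 20.0000 9.0000 11.0000]
After op 2 tick(1): ref=11.0000 raw=[16.5000 22.0000 9.9000 12.1000]
After op 3 tick(6): ref=17.0000 raw=[25.5000 34.0000 15.3000 18.7000]
After op 4 tick(1): ref=18.0000 raw=[27.0000 36.0000 16.2000 19.8000]
After op 5 tick(1): ref=19.0000 raw=[28.5000 38.0000 17.1000 20.9000]
After op 6 tick(4): ref=23.0000 raw=[34.5000 46.0000 20.7000 25.3000]
After op 7 tick(2): ref=25.0000 raw=[37.5000 50.0000 22.5000 27.5000]
After op 8 sync(3): ref=25.0000 raw=[37.5000 50.0000 22.5000 25.0000]
Wrap final raw readings (mod 12): 37.5000 mod 12 = 1.5000; 50.0000 mod 12 = 2.0000; 22.5000 mod 12 = 10.5000; 25.0000 mod 12 = 1.0000

Answer: 1.5000 2.0000 10.5000 1.0000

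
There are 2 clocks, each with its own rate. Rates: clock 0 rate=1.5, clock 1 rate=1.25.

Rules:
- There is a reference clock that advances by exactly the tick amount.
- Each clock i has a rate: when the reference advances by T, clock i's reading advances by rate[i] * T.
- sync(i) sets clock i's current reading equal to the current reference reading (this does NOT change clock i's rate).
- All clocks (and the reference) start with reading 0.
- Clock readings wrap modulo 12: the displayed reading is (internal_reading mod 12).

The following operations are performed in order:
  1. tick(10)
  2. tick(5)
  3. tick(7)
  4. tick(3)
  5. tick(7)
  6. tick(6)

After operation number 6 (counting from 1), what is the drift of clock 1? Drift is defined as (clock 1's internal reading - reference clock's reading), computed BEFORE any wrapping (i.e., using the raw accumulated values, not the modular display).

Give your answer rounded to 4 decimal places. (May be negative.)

Answer: 9.5000

Derivation:
After op 1 tick(10): ref=10.0000 raw=[15.0000 12.5000]
After op 2 tick(5): ref=15.0000 raw=[22.5000 18.7500]
After op 3 tick(7): ref=22.0000 raw=[33.0000 27.5000]
After op 4 tick(3): ref=25.0000 raw=[37.5000 31.2500]
After op 5 tick(7): ref=32.0000 raw=[48.0000 40.0000]
After op 6 tick(6): ref=38.0000 raw=[57.0000 47.5000]
Drift of clock 1 after op 6: 47.5000 - 38.0000 = 9.5000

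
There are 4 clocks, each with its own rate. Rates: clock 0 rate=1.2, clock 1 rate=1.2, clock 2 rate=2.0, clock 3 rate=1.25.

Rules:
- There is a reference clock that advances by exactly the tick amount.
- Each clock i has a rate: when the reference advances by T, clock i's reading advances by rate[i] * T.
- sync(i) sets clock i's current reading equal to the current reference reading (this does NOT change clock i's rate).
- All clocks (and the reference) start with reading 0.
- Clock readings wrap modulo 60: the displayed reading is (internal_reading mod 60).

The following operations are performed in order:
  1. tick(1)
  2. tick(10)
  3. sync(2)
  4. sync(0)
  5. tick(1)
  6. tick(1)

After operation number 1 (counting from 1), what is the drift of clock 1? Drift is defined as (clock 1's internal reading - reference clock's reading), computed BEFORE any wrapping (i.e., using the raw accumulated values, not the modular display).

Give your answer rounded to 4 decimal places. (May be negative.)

Answer: 0.2000

Derivation:
After op 1 tick(1): ref=1.0000 raw=[1.2000 1.2000 2.0000 1.2500]
Drift of clock 1 after op 1: 1.2000 - 1.0000 = 0.2000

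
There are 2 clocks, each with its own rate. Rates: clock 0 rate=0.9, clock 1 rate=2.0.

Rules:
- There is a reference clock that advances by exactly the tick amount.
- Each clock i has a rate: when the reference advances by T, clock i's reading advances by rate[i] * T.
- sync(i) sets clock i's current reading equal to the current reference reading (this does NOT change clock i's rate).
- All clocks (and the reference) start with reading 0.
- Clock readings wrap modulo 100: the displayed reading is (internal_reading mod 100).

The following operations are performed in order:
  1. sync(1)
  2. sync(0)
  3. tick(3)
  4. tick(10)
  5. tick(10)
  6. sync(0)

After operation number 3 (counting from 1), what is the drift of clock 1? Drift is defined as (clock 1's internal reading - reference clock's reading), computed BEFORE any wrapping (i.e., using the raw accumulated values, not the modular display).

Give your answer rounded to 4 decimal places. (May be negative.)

After op 1 sync(1): ref=0.0000 raw=[0.0000 0.0000]
After op 2 sync(0): ref=0.0000 raw=[0.0000 0.0000]
After op 3 tick(3): ref=3.0000 raw=[2.7000 6.0000]
Drift of clock 1 after op 3: 6.0000 - 3.0000 = 3.0000

Answer: 3.0000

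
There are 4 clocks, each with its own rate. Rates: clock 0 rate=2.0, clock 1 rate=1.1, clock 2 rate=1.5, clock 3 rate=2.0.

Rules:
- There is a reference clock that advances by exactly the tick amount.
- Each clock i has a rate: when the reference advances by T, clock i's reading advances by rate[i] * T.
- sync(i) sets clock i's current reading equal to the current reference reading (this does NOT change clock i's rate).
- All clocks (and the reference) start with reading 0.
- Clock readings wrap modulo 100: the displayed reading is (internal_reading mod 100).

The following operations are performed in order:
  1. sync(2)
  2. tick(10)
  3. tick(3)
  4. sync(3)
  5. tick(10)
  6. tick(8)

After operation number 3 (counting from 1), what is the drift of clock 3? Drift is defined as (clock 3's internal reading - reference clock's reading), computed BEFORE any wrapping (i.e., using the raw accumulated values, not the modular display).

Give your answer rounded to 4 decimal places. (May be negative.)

Answer: 13.0000

Derivation:
After op 1 sync(2): ref=0.0000 raw=[0.0000 0.0000 0.0000 0.0000]
After op 2 tick(10): ref=10.0000 raw=[20.0000 11.0000 15.0000 20.0000]
After op 3 tick(3): ref=13.0000 raw=[26.0000 14.3000 19.5000 26.0000]
Drift of clock 3 after op 3: 26.0000 - 13.0000 = 13.0000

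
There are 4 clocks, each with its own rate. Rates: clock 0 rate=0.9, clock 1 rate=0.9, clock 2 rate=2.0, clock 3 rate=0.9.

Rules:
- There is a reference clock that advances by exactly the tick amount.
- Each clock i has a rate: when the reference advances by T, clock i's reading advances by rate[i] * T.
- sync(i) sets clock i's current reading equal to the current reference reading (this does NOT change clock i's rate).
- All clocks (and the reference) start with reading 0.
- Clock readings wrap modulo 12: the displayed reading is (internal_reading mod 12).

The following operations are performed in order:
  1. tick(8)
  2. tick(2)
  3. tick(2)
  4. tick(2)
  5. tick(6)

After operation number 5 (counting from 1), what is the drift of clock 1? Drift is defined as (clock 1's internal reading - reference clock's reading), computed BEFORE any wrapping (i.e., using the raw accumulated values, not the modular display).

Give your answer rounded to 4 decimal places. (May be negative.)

After op 1 tick(8): ref=8.0000 raw=[7.2000 7.2000 16.0000 7.2000]
After op 2 tick(2): ref=10.0000 raw=[9.0000 9.0000 20.0000 9.0000]
After op 3 tick(2): ref=12.0000 raw=[10.8000 10.8000 24.0000 10.8000]
After op 4 tick(2): ref=14.0000 raw=[12.6000 12.6000 28.0000 12.6000]
After op 5 tick(6): ref=20.0000 raw=[18.0000 18.0000 40.0000 18.0000]
Drift of clock 1 after op 5: 18.0000 - 20.0000 = -2.0000

Answer: -2.0000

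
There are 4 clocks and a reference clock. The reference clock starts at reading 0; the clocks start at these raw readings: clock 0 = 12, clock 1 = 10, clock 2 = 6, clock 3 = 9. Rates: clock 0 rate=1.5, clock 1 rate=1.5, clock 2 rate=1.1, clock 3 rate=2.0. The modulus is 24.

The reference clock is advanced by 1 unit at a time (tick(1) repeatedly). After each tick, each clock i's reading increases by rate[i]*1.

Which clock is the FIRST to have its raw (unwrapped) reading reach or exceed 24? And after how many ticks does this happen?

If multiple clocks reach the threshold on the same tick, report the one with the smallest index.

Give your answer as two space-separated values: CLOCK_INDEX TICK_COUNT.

clock 0: start=12, rate=1.5, needs 24-12 = 12; ticks = ceil(12/1.5) = ceil(8.0000) = 8; reading at tick 8 = 12 + 1.5*8 = 24.0000
clock 1: start=10, rate=1.5, needs 24-10 = 14; ticks = ceil(14/1.5) = ceil(9.3333) = 10; reading at tick 10 = 10 + 1.5*10 = 25.0000
clock 2: start=6, rate=1.1, needs 24-6 = 18; ticks = ceil(18/1.1) = ceil(16.3636) = 17; reading at tick 17 = 6 + 1.1*17 = 24.7000
clock 3: start=9, rate=2.0, needs 24-9 = 15; ticks = ceil(15/2.0) = ceil(7.5000) = 8; reading at tick 8 = 9 + 2.0*8 = 25.0000
Minimum tick count = 8; winners = [0, 3]; smallest index = 0

Answer: 0 8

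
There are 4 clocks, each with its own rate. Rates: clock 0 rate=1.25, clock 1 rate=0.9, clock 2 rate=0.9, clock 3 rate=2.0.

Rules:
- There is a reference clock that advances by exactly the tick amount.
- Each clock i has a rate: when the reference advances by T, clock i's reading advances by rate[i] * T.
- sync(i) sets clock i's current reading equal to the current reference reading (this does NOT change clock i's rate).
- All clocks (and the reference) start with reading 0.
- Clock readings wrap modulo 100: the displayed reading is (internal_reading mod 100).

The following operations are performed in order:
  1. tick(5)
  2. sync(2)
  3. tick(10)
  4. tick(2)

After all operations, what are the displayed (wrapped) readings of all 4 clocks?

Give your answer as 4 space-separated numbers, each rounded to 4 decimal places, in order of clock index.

After op 1 tick(5): ref=5.0000 raw=[6.2500 4.5000 4.5000 10.0000]
After op 2 sync(2): ref=5.0000 raw=[6.2500 4.5000 5.0000 10.0000]
After op 3 tick(10): ref=15.0000 raw=[18.7500 13.5000 14.0000 30.0000]
After op 4 tick(2): ref=17.0000 raw=[21.2500 15.3000 15.8000 34.0000]
Wrap final raw readings (mod 100): 21.2500 mod 100 = 21.2500; 15.3000 mod 100 = 15.3000; 15.8000 mod 100 = 15.8000; 34.0000 mod 100 = 34.0000

Answer: 21.2500 15.3000 15.8000 34.0000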